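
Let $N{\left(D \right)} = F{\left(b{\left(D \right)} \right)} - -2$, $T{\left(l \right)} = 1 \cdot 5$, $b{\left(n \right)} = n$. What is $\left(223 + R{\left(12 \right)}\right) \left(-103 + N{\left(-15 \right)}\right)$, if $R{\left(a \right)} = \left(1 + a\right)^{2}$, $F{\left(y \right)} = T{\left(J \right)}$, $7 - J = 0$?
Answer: $-37632$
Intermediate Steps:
$J = 7$ ($J = 7 - 0 = 7 + 0 = 7$)
$T{\left(l \right)} = 5$
$F{\left(y \right)} = 5$
$N{\left(D \right)} = 7$ ($N{\left(D \right)} = 5 - -2 = 5 + 2 = 7$)
$\left(223 + R{\left(12 \right)}\right) \left(-103 + N{\left(-15 \right)}\right) = \left(223 + \left(1 + 12\right)^{2}\right) \left(-103 + 7\right) = \left(223 + 13^{2}\right) \left(-96\right) = \left(223 + 169\right) \left(-96\right) = 392 \left(-96\right) = -37632$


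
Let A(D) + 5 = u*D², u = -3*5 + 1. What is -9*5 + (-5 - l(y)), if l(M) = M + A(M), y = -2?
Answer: 13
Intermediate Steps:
u = -14 (u = -15 + 1 = -14)
A(D) = -5 - 14*D²
l(M) = -5 + M - 14*M² (l(M) = M + (-5 - 14*M²) = -5 + M - 14*M²)
-9*5 + (-5 - l(y)) = -9*5 + (-5 - (-5 - 2 - 14*(-2)²)) = -45 + (-5 - (-5 - 2 - 14*4)) = -45 + (-5 - (-5 - 2 - 56)) = -45 + (-5 - 1*(-63)) = -45 + (-5 + 63) = -45 + 58 = 13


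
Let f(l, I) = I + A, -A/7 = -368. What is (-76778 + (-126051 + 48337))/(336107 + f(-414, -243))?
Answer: -38623/84610 ≈ -0.45648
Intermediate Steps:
A = 2576 (A = -7*(-368) = 2576)
f(l, I) = 2576 + I (f(l, I) = I + 2576 = 2576 + I)
(-76778 + (-126051 + 48337))/(336107 + f(-414, -243)) = (-76778 + (-126051 + 48337))/(336107 + (2576 - 243)) = (-76778 - 77714)/(336107 + 2333) = -154492/338440 = -154492*1/338440 = -38623/84610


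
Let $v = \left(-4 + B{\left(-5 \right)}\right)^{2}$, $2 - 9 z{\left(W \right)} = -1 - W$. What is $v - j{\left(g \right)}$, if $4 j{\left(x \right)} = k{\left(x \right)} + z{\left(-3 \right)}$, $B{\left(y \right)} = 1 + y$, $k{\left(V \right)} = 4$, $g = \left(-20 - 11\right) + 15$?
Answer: $63$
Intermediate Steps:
$z{\left(W \right)} = \frac{1}{3} + \frac{W}{9}$ ($z{\left(W \right)} = \frac{2}{9} - \frac{-1 - W}{9} = \frac{2}{9} + \left(\frac{1}{9} + \frac{W}{9}\right) = \frac{1}{3} + \frac{W}{9}$)
$g = -16$ ($g = -31 + 15 = -16$)
$j{\left(x \right)} = 1$ ($j{\left(x \right)} = \frac{4 + \left(\frac{1}{3} + \frac{1}{9} \left(-3\right)\right)}{4} = \frac{4 + \left(\frac{1}{3} - \frac{1}{3}\right)}{4} = \frac{4 + 0}{4} = \frac{1}{4} \cdot 4 = 1$)
$v = 64$ ($v = \left(-4 + \left(1 - 5\right)\right)^{2} = \left(-4 - 4\right)^{2} = \left(-8\right)^{2} = 64$)
$v - j{\left(g \right)} = 64 - 1 = 63$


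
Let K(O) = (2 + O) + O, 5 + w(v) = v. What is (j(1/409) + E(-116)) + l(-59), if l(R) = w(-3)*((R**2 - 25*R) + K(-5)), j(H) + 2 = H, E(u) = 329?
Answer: -16056112/409 ≈ -39257.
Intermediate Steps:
w(v) = -5 + v
j(H) = -2 + H
K(O) = 2 + 2*O
l(R) = 64 - 8*R**2 + 200*R (l(R) = (-5 - 3)*((R**2 - 25*R) + (2 + 2*(-5))) = -8*((R**2 - 25*R) + (2 - 10)) = -8*((R**2 - 25*R) - 8) = -8*(-8 + R**2 - 25*R) = 64 - 8*R**2 + 200*R)
(j(1/409) + E(-116)) + l(-59) = ((-2 + 1/409) + 329) + (64 - 8*(-59)**2 + 200*(-59)) = ((-2 + 1/409) + 329) + (64 - 8*3481 - 11800) = (-817/409 + 329) + (64 - 27848 - 11800) = 133744/409 - 39584 = -16056112/409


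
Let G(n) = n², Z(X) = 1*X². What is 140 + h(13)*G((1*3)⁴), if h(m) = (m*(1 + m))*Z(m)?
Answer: 201803378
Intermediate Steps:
Z(X) = X²
h(m) = m³*(1 + m) (h(m) = (m*(1 + m))*m² = m³*(1 + m))
140 + h(13)*G((1*3)⁴) = 140 + (13³*(1 + 13))*((1*3)⁴)² = 140 + (2197*14)*(3⁴)² = 140 + 30758*81² = 140 + 30758*6561 = 140 + 201803238 = 201803378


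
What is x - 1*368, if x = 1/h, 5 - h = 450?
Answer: -163761/445 ≈ -368.00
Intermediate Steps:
h = -445 (h = 5 - 1*450 = 5 - 450 = -445)
x = -1/445 (x = 1/(-445) = -1/445 ≈ -0.0022472)
x - 1*368 = -1/445 - 1*368 = -1/445 - 368 = -163761/445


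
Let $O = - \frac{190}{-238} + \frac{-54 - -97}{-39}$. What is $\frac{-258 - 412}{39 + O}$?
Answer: $- \frac{3109470}{179587} \approx -17.315$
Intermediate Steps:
$O = - \frac{1412}{4641}$ ($O = \left(-190\right) \left(- \frac{1}{238}\right) + \left(-54 + 97\right) \left(- \frac{1}{39}\right) = \frac{95}{119} + 43 \left(- \frac{1}{39}\right) = \frac{95}{119} - \frac{43}{39} = - \frac{1412}{4641} \approx -0.30424$)
$\frac{-258 - 412}{39 + O} = \frac{-258 - 412}{39 - \frac{1412}{4641}} = - \frac{670}{\frac{179587}{4641}} = \left(-670\right) \frac{4641}{179587} = - \frac{3109470}{179587}$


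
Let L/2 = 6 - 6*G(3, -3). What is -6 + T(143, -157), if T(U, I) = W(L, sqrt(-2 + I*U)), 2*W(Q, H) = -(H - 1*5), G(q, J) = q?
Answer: -7/2 - I*sqrt(22453)/2 ≈ -3.5 - 74.922*I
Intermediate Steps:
L = -24 (L = 2*(6 - 6*3) = 2*(6 - 1*18) = 2*(6 - 18) = 2*(-12) = -24)
W(Q, H) = 5/2 - H/2 (W(Q, H) = (-(H - 1*5))/2 = (-(H - 5))/2 = (-(-5 + H))/2 = (5 - H)/2 = 5/2 - H/2)
T(U, I) = 5/2 - sqrt(-2 + I*U)/2
-6 + T(143, -157) = -6 + (5/2 - sqrt(-2 - 157*143)/2) = -6 + (5/2 - sqrt(-2 - 22451)/2) = -6 + (5/2 - I*sqrt(22453)/2) = -7/2 - I*sqrt(22453)/2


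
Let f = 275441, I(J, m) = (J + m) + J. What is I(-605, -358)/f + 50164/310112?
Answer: 3332741677/21354389848 ≈ 0.15607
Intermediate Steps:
I(J, m) = m + 2*J
I(-605, -358)/f + 50164/310112 = (-358 + 2*(-605))/275441 + 50164/310112 = (-358 - 1210)*(1/275441) + 50164*(1/310112) = -1568*1/275441 + 12541/77528 = -1568/275441 + 12541/77528 = 3332741677/21354389848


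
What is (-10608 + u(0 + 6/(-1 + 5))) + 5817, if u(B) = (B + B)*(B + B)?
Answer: -4782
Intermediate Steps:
u(B) = 4*B² (u(B) = (2*B)*(2*B) = 4*B²)
(-10608 + u(0 + 6/(-1 + 5))) + 5817 = (-10608 + 4*(0 + 6/(-1 + 5))²) + 5817 = (-10608 + 4*(0 + 6/4)²) + 5817 = (-10608 + 4*(0 + (¼)*6)²) + 5817 = (-10608 + 4*(0 + 3/2)²) + 5817 = (-10608 + 4*(3/2)²) + 5817 = (-10608 + 4*(9/4)) + 5817 = (-10608 + 9) + 5817 = -10599 + 5817 = -4782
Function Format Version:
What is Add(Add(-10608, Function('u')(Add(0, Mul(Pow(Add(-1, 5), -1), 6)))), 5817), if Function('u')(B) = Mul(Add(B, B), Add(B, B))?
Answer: -4782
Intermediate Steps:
Function('u')(B) = Mul(4, Pow(B, 2)) (Function('u')(B) = Mul(Mul(2, B), Mul(2, B)) = Mul(4, Pow(B, 2)))
Add(Add(-10608, Function('u')(Add(0, Mul(Pow(Add(-1, 5), -1), 6)))), 5817) = Add(Add(-10608, Mul(4, Pow(Add(0, Mul(Pow(Add(-1, 5), -1), 6)), 2))), 5817) = Add(Add(-10608, Mul(4, Pow(Add(0, Mul(Pow(4, -1), 6)), 2))), 5817) = Add(Add(-10608, Mul(4, Pow(Add(0, Mul(Rational(1, 4), 6)), 2))), 5817) = Add(Add(-10608, Mul(4, Pow(Add(0, Rational(3, 2)), 2))), 5817) = Add(Add(-10608, Mul(4, Pow(Rational(3, 2), 2))), 5817) = Add(Add(-10608, Mul(4, Rational(9, 4))), 5817) = Add(Add(-10608, 9), 5817) = Add(-10599, 5817) = -4782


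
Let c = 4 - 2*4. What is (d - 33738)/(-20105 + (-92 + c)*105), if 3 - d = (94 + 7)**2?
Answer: 43936/30185 ≈ 1.4556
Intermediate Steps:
c = -4 (c = 4 - 8 = -4)
d = -10198 (d = 3 - (94 + 7)**2 = 3 - 1*101**2 = 3 - 1*10201 = 3 - 10201 = -10198)
(d - 33738)/(-20105 + (-92 + c)*105) = (-10198 - 33738)/(-20105 + (-92 - 4)*105) = -43936/(-20105 - 96*105) = -43936/(-20105 - 10080) = -43936/(-30185) = -43936*(-1/30185) = 43936/30185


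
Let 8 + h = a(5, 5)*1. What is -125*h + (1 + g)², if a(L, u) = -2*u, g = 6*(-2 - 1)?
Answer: 2539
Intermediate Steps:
g = -18 (g = 6*(-3) = -18)
h = -18 (h = -8 - 2*5*1 = -8 - 10*1 = -8 - 10 = -18)
-125*h + (1 + g)² = -125*(-18) + (1 - 18)² = 2250 + (-17)² = 2250 + 289 = 2539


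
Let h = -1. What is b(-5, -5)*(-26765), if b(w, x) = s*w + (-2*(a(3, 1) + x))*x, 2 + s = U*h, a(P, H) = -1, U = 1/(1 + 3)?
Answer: 5219175/4 ≈ 1.3048e+6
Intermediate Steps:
U = 1/4 ≈ 0.25000
s = -9/4 (s = -2 + (1/4)*(-1) = -2 - 1/4 = -9/4 ≈ -2.2500)
b(w, x) = -9*w/4 + x*(2 - 2*x) (b(w, x) = -9*w/4 + (-2*(-1 + x))*x = -9*w/4 + (2 - 2*x)*x = -9*w/4 + x*(2 - 2*x))
b(-5, -5)*(-26765) = (-2*(-5)**2 + 2*(-5) - 9/4*(-5))*(-26765) = (-2*25 - 10 + 45/4)*(-26765) = (-50 - 10 + 45/4)*(-26765) = -195/4*(-26765) = 5219175/4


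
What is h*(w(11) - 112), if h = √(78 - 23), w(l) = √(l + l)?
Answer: √55*(-112 + √22) ≈ -795.83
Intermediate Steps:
w(l) = √2*√l (w(l) = √(2*l) = √2*√l)
h = √55 ≈ 7.4162
h*(w(11) - 112) = √55*(√2*√11 - 112) = √55*(√22 - 112) = √55*(-112 + √22)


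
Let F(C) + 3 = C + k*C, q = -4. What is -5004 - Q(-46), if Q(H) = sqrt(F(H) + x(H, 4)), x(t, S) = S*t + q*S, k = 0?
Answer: -5004 - I*sqrt(249) ≈ -5004.0 - 15.78*I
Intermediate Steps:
x(t, S) = -4*S + S*t (x(t, S) = S*t - 4*S = -4*S + S*t)
F(C) = -3 + C (F(C) = -3 + (C + 0*C) = -3 + (C + 0) = -3 + C)
Q(H) = sqrt(-19 + 5*H) (Q(H) = sqrt((-3 + H) + 4*(-4 + H)) = sqrt((-3 + H) + (-16 + 4*H)) = sqrt(-19 + 5*H))
-5004 - Q(-46) = -5004 - sqrt(-19 + 5*(-46)) = -5004 - sqrt(-19 - 230) = -5004 - sqrt(-249) = -5004 - I*sqrt(249)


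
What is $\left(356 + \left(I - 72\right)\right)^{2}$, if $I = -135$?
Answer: $22201$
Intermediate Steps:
$\left(356 + \left(I - 72\right)\right)^{2} = \left(356 - 207\right)^{2} = 149^{2} = 22201$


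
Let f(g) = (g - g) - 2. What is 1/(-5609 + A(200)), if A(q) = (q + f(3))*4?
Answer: -1/4817 ≈ -0.00020760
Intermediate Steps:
f(g) = -2 (f(g) = 0 - 2 = -2)
A(q) = -8 + 4*q (A(q) = (q - 2)*4 = (-2 + q)*4 = -8 + 4*q)
1/(-5609 + A(200)) = 1/(-5609 + (-8 + 4*200)) = 1/(-5609 + (-8 + 800)) = 1/(-5609 + 792) = 1/(-4817) = -1/4817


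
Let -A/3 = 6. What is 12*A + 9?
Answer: -207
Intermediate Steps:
A = -18 (A = -3*6 = -18)
12*A + 9 = 12*(-18) + 9 = -216 + 9 = -207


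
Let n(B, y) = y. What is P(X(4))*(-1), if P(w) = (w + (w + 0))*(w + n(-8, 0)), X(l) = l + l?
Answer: -128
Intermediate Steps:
X(l) = 2*l
P(w) = 2*w**2 (P(w) = (w + (w + 0))*(w + 0) = (w + w)*w = (2*w)*w = 2*w**2)
P(X(4))*(-1) = (2*(2*4)**2)*(-1) = (2*8**2)*(-1) = (2*64)*(-1) = 128*(-1) = -128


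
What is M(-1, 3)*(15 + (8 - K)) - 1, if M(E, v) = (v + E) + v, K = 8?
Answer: 74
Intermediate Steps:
M(E, v) = E + 2*v (M(E, v) = (E + v) + v = E + 2*v)
M(-1, 3)*(15 + (8 - K)) - 1 = (-1 + 2*3)*(15 + (8 - 1*8)) - 1 = (-1 + 6)*(15 + (8 - 8)) - 1 = 5*(15 + 0) - 1 = 5*15 - 1 = 75 - 1 = 74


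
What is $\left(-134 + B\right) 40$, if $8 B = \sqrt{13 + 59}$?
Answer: $-5360 + 30 \sqrt{2} \approx -5317.6$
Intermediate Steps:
$B = \frac{3 \sqrt{2}}{4}$ ($B = \frac{\sqrt{13 + 59}}{8} = \frac{\sqrt{72}}{8} = \frac{6 \sqrt{2}}{8} = \frac{3 \sqrt{2}}{4} \approx 1.0607$)
$\left(-134 + B\right) 40 = \left(-134 + \frac{3 \sqrt{2}}{4}\right) 40 = -5360 + 30 \sqrt{2}$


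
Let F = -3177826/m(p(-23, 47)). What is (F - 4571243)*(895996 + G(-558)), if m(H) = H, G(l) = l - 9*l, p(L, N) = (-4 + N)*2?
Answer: -178428275886520/43 ≈ -4.1495e+12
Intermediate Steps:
p(L, N) = -8 + 2*N
G(l) = -8*l
F = -1588913/43 (F = -3177826/(-8 + 2*47) = -3177826/(-8 + 94) = -3177826/86 = -3177826*1/86 = -1588913/43 ≈ -36951.)
(F - 4571243)*(895996 + G(-558)) = (-1588913/43 - 4571243)*(895996 - 8*(-558)) = -198152362*(895996 + 4464)/43 = -198152362/43*900460 = -178428275886520/43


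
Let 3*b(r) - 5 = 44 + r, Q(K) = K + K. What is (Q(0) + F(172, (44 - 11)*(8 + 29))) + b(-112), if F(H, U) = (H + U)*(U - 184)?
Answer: 1444520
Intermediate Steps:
Q(K) = 2*K
F(H, U) = (-184 + U)*(H + U) (F(H, U) = (H + U)*(-184 + U) = (-184 + U)*(H + U))
b(r) = 49/3 + r/3 (b(r) = 5/3 + (44 + r)/3 = 5/3 + (44/3 + r/3) = 49/3 + r/3)
(Q(0) + F(172, (44 - 11)*(8 + 29))) + b(-112) = (2*0 + (((44 - 11)*(8 + 29))² - 184*172 - 184*(44 - 11)*(8 + 29) + 172*((44 - 11)*(8 + 29)))) + (49/3 + (⅓)*(-112)) = (0 + ((33*37)² - 31648 - 6072*37 + 172*(33*37))) + (49/3 - 112/3) = (0 + (1221² - 31648 - 184*1221 + 172*1221)) - 21 = (0 + (1490841 - 31648 - 224664 + 210012)) - 21 = (0 + 1444541) - 21 = 1444541 - 21 = 1444520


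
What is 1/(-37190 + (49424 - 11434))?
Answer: 1/800 ≈ 0.0012500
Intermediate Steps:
1/(-37190 + (49424 - 11434)) = 1/(-37190 + 37990) = 1/800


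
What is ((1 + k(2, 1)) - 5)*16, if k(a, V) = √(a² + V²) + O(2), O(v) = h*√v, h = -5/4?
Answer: -64 - 20*√2 + 16*√5 ≈ -56.507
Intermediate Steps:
h = -5/4 (h = -5*¼ = -5/4 ≈ -1.2500)
O(v) = -5*√v/4
k(a, V) = √(V² + a²) - 5*√2/4 (k(a, V) = √(a² + V²) - 5*√2/4 = √(V² + a²) - 5*√2/4)
((1 + k(2, 1)) - 5)*16 = ((1 + (√(1² + 2²) - 5*√2/4)) - 5)*16 = ((1 + (√(1 + 4) - 5*√2/4)) - 5)*16 = ((1 + (√5 - 5*√2/4)) - 5)*16 = ((1 + √5 - 5*√2/4) - 5)*16 = (-4 + √5 - 5*√2/4)*16 = -64 - 20*√2 + 16*√5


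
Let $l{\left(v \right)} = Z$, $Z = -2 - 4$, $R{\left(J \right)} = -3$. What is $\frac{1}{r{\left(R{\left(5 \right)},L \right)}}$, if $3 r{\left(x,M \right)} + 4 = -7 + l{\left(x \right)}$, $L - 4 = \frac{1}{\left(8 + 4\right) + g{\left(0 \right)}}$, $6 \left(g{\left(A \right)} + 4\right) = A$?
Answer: $- \frac{3}{17} \approx -0.17647$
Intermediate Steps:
$g{\left(A \right)} = -4 + \frac{A}{6}$
$Z = -6$ ($Z = -2 - 4 = -6$)
$l{\left(v \right)} = -6$
$L = \frac{33}{8}$ ($L = 4 + \frac{1}{\left(8 + 4\right) + \left(-4 + \frac{1}{6} \cdot 0\right)} = 4 + \frac{1}{12 + \left(-4 + 0\right)} = 4 + \frac{1}{12 - 4} = 4 + \frac{1}{8} = \frac{33}{8} \approx 4.125$)
$r{\left(x,M \right)} = - \frac{17}{3}$ ($r{\left(x,M \right)} = - \frac{4}{3} + \frac{-7 - 6}{3} = - \frac{4}{3} + \frac{1}{3} \left(-13\right) = - \frac{4}{3} - \frac{13}{3} = - \frac{17}{3}$)
$\frac{1}{r{\left(R{\left(5 \right)},L \right)}} = \frac{1}{- \frac{17}{3}} = - \frac{3}{17}$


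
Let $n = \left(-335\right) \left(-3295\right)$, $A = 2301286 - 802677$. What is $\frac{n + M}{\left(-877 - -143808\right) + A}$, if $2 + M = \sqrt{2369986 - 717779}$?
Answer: $\frac{367941}{547180} + \frac{\sqrt{1652207}}{1641540} \approx 0.67321$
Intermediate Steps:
$M = -2 + \sqrt{1652207}$ ($M = -2 + \sqrt{2369986 - 717779} = -2 + \sqrt{1652207} \approx 1283.4$)
$A = 1498609$ ($A = 2301286 - 802677 = 1498609$)
$n = 1103825$
$\frac{n + M}{\left(-877 - -143808\right) + A} = \frac{1103825 - \left(2 - \sqrt{1652207}\right)}{\left(-877 - -143808\right) + 1498609} = \frac{1103823 + \sqrt{1652207}}{\left(-877 + 143808\right) + 1498609} = \frac{1103823 + \sqrt{1652207}}{142931 + 1498609} = \frac{1103823 + \sqrt{1652207}}{1641540} = \left(1103823 + \sqrt{1652207}\right) \frac{1}{1641540} = \frac{367941}{547180} + \frac{\sqrt{1652207}}{1641540}$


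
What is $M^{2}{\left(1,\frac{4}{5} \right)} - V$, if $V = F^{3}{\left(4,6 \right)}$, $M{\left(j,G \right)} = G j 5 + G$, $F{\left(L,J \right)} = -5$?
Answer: $\frac{3701}{25} \approx 148.04$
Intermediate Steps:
$M{\left(j,G \right)} = G + 5 G j$ ($M{\left(j,G \right)} = 5 G j + G = G + 5 G j$)
$V = -125$ ($V = \left(-5\right)^{3} = -125$)
$M^{2}{\left(1,\frac{4}{5} \right)} - V = \left(\frac{4}{5} \left(1 + 5 \cdot 1\right)\right)^{2} - -125 = \left(4 \cdot \frac{1}{5} \left(1 + 5\right)\right)^{2} + 125 = \left(\frac{4}{5} \cdot 6\right)^{2} + 125 = \left(\frac{24}{5}\right)^{2} + 125 = \frac{576}{25} + 125 = \frac{3701}{25}$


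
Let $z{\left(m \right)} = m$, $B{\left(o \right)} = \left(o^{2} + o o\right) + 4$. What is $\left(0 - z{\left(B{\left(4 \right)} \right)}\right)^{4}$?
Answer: $1679616$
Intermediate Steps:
$B{\left(o \right)} = 4 + 2 o^{2}$ ($B{\left(o \right)} = \left(o^{2} + o^{2}\right) + 4 = 2 o^{2} + 4 = 4 + 2 o^{2}$)
$\left(0 - z{\left(B{\left(4 \right)} \right)}\right)^{4} = \left(0 - \left(4 + 2 \cdot 4^{2}\right)\right)^{4} = \left(0 - \left(4 + 2 \cdot 16\right)\right)^{4} = \left(0 - \left(4 + 32\right)\right)^{4} = \left(0 - 36\right)^{4} = \left(-36\right)^{4} = 1679616$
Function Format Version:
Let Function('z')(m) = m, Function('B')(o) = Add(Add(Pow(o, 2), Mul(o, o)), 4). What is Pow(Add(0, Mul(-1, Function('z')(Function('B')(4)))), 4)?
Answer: 1679616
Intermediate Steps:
Function('B')(o) = Add(4, Mul(2, Pow(o, 2))) (Function('B')(o) = Add(Add(Pow(o, 2), Pow(o, 2)), 4) = Add(Mul(2, Pow(o, 2)), 4) = Add(4, Mul(2, Pow(o, 2))))
Pow(Add(0, Mul(-1, Function('z')(Function('B')(4)))), 4) = Pow(Add(0, Mul(-1, Add(4, Mul(2, Pow(4, 2))))), 4) = Pow(Add(0, Mul(-1, Add(4, Mul(2, 16)))), 4) = Pow(Add(0, Mul(-1, Add(4, 32))), 4) = Pow(Add(0, Mul(-1, 36)), 4) = Pow(Add(0, -36), 4) = Pow(-36, 4) = 1679616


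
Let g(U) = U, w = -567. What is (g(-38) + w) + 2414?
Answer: 1809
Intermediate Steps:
(g(-38) + w) + 2414 = (-38 - 567) + 2414 = -605 + 2414 = 1809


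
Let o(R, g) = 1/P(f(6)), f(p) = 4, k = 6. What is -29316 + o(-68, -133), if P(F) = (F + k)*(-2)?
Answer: -586321/20 ≈ -29316.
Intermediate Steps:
P(F) = -12 - 2*F (P(F) = (F + 6)*(-2) = (6 + F)*(-2) = -12 - 2*F)
o(R, g) = -1/20 (o(R, g) = 1/(-12 - 2*4) = 1/(-12 - 8) = 1/(-20) = -1/20)
-29316 + o(-68, -133) = -29316 - 1/20 = -586321/20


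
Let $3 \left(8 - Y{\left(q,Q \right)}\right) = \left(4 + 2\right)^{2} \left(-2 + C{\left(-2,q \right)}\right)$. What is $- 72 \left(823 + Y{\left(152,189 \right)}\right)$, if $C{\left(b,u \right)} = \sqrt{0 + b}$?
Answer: $-61560 + 864 i \sqrt{2} \approx -61560.0 + 1221.9 i$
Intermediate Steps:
$C{\left(b,u \right)} = \sqrt{b}$
$Y{\left(q,Q \right)} = 32 - 12 i \sqrt{2}$ ($Y{\left(q,Q \right)} = 8 - \frac{\left(4 + 2\right)^{2} \left(-2 + \sqrt{-2}\right)}{3} = 8 - \frac{6^{2} \left(-2 + i \sqrt{2}\right)}{3} = 8 - \frac{36 \left(-2 + i \sqrt{2}\right)}{3} = 8 - \frac{-72 + 36 i \sqrt{2}}{3} = 8 + \left(24 - 12 i \sqrt{2}\right) = 32 - 12 i \sqrt{2}$)
$- 72 \left(823 + Y{\left(152,189 \right)}\right) = - 72 \left(823 + \left(32 - 12 i \sqrt{2}\right)\right) = - 72 \left(855 - 12 i \sqrt{2}\right) = -61560 + 864 i \sqrt{2}$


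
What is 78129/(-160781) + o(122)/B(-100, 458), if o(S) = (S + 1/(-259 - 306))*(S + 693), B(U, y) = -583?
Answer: -1811590248878/10592091499 ≈ -171.03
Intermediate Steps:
o(S) = (693 + S)*(-1/565 + S) (o(S) = (S + 1/(-565))*(693 + S) = (S - 1/565)*(693 + S) = (-1/565 + S)*(693 + S) = (693 + S)*(-1/565 + S))
78129/(-160781) + o(122)/B(-100, 458) = 78129/(-160781) + (-693/565 + 122**2 + (391544/565)*122)/(-583) = 78129*(-1/160781) + (-693/565 + 14884 + 47768368/565)*(-1/583) = -78129/160781 + (11235427/113)*(-1/583) = -78129/160781 - 11235427/65879 = -1811590248878/10592091499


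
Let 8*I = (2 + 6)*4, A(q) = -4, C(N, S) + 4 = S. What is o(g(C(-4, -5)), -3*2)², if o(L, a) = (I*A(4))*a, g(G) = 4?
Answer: 9216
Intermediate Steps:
C(N, S) = -4 + S
I = 4 (I = ((2 + 6)*4)/8 = (8*4)/8 = (⅛)*32 = 4)
o(L, a) = -16*a (o(L, a) = (4*(-4))*a = -16*a)
o(g(C(-4, -5)), -3*2)² = (-(-48)*2)² = (-16*(-6))² = 96² = 9216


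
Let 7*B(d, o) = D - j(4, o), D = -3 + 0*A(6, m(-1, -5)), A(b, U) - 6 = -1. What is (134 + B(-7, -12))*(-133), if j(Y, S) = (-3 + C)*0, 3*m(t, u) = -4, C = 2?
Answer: -17765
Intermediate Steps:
m(t, u) = -4/3 (m(t, u) = (⅓)*(-4) = -4/3)
A(b, U) = 5 (A(b, U) = 6 - 1 = 5)
j(Y, S) = 0 (j(Y, S) = (-3 + 2)*0 = -1*0 = 0)
D = -3 (D = -3 + 0*5 = -3 + 0 = -3)
B(d, o) = -3/7 (B(d, o) = (-3 - 1*0)/7 = (-3 + 0)/7 = (⅐)*(-3) = -3/7)
(134 + B(-7, -12))*(-133) = (134 - 3/7)*(-133) = (935/7)*(-133) = -17765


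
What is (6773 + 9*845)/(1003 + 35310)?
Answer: 14378/36313 ≈ 0.39595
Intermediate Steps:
(6773 + 9*845)/(1003 + 35310) = (6773 + 7605)/36313 = 14378*(1/36313) = 14378/36313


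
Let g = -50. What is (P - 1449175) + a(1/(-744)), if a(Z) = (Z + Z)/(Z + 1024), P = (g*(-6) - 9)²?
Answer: -1039546576372/761855 ≈ -1.3645e+6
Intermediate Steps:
P = 84681 (P = (-50*(-6) - 9)² = (300 - 9)² = 291² = 84681)
a(Z) = 2*Z/(1024 + Z) (a(Z) = (2*Z)/(1024 + Z) = 2*Z/(1024 + Z))
(P - 1449175) + a(1/(-744)) = (84681 - 1449175) + 2/(-744*(1024 + 1/(-744))) = -1364494 + 2*(-1/744)/(1024 - 1/744) = -1364494 + 2*(-1/744)/(761855/744) = -1364494 + 2*(-1/744)*(744/761855) = -1364494 - 2/761855 = -1039546576372/761855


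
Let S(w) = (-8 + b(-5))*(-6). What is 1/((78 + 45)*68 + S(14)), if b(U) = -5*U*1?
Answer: 1/8262 ≈ 0.00012104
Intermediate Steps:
b(U) = -5*U
S(w) = -102 (S(w) = (-8 - 5*(-5))*(-6) = (-8 + 25)*(-6) = 17*(-6) = -102)
1/((78 + 45)*68 + S(14)) = 1/((78 + 45)*68 - 102) = 1/(123*68 - 102) = 1/(8364 - 102) = 1/8262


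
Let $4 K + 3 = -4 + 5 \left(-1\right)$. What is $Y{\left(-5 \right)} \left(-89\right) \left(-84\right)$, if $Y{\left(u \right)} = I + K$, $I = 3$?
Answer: $0$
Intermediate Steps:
$K = -3$ ($K = - \frac{3}{4} + \frac{-4 + 5 \left(-1\right)}{4} = - \frac{3}{4} + \frac{-4 - 5}{4} = - \frac{3}{4} + \frac{1}{4} \left(-9\right) = - \frac{3}{4} - \frac{9}{4} = -3$)
$Y{\left(u \right)} = 0$ ($Y{\left(u \right)} = 3 - 3 = 0$)
$Y{\left(-5 \right)} \left(-89\right) \left(-84\right) = 0 \left(-89\right) \left(-84\right) = 0 \left(-84\right) = 0$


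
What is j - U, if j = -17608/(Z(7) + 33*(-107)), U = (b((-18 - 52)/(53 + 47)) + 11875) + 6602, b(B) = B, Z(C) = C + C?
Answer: -649635391/35170 ≈ -18471.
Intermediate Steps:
Z(C) = 2*C
U = 184763/10 (U = ((-18 - 52)/(53 + 47) + 11875) + 6602 = (-70/100 + 11875) + 6602 = (-70*1/100 + 11875) + 6602 = (-7/10 + 11875) + 6602 = 118743/10 + 6602 = 184763/10 ≈ 18476.)
j = 17608/3517 (j = -17608/(2*7 + 33*(-107)) = -17608/(14 - 3531) = -17608/(-3517) = -17608*(-1/3517) = 17608/3517 ≈ 5.0065)
j - U = 17608/3517 - 1*184763/10 = 17608/3517 - 184763/10 = -649635391/35170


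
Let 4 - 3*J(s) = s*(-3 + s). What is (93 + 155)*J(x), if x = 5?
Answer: -496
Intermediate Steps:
J(s) = 4/3 - s*(-3 + s)/3
(93 + 155)*J(x) = (93 + 155)*(4/3 + 5 - ⅓*5²) = 248*(4/3 + 5 - ⅓*25) = 248*(4/3 + 5 - 25/3) = 248*(-2) = -496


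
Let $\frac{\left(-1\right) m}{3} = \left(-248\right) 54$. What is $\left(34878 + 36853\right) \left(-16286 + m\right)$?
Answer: $1713653590$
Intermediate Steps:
$m = 40176$ ($m = - 3 \left(\left(-248\right) 54\right) = \left(-3\right) \left(-13392\right) = 40176$)
$\left(34878 + 36853\right) \left(-16286 + m\right) = \left(34878 + 36853\right) \left(-16286 + 40176\right) = 71731 \cdot 23890 = 1713653590$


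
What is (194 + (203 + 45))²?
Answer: 195364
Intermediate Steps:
(194 + (203 + 45))² = (194 + 248)² = 442² = 195364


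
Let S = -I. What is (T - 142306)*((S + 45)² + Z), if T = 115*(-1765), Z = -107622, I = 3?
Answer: 36550756098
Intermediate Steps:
S = -3 (S = -1*3 = -3)
T = -202975
(T - 142306)*((S + 45)² + Z) = (-202975 - 142306)*((-3 + 45)² - 107622) = -345281*(42² - 107622) = -345281*(1764 - 107622) = -345281*(-105858) = 36550756098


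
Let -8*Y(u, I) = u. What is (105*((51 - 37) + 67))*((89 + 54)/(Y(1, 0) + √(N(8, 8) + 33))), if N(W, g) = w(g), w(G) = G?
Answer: 9729720/2623 + 77837760*√41/2623 ≈ 1.9372e+5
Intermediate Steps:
Y(u, I) = -u/8
N(W, g) = g
(105*((51 - 37) + 67))*((89 + 54)/(Y(1, 0) + √(N(8, 8) + 33))) = (105*((51 - 37) + 67))*((89 + 54)/(-⅛*1 + √(8 + 33))) = (105*(14 + 67))*(143/(-⅛ + √41)) = (105*81)*(143/(-⅛ + √41)) = 8505*(143/(-⅛ + √41)) = 1216215/(-⅛ + √41)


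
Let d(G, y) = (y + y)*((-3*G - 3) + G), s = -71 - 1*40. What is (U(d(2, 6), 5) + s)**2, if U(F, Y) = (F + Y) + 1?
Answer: 35721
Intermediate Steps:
s = -111 (s = -71 - 40 = -111)
d(G, y) = 2*y*(-3 - 2*G) (d(G, y) = (2*y)*((-3 - 3*G) + G) = (2*y)*(-3 - 2*G) = 2*y*(-3 - 2*G))
U(F, Y) = 1 + F + Y
(U(d(2, 6), 5) + s)**2 = ((1 - 2*6*(3 + 2*2) + 5) - 111)**2 = ((1 - 2*6*(3 + 4) + 5) - 111)**2 = ((1 - 2*6*7 + 5) - 111)**2 = ((1 - 84 + 5) - 111)**2 = (-78 - 111)**2 = (-189)**2 = 35721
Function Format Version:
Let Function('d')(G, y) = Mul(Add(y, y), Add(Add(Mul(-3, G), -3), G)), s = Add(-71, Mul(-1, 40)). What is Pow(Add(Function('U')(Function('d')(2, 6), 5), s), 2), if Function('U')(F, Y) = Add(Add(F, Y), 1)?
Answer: 35721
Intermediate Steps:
s = -111 (s = Add(-71, -40) = -111)
Function('d')(G, y) = Mul(2, y, Add(-3, Mul(-2, G))) (Function('d')(G, y) = Mul(Mul(2, y), Add(Add(-3, Mul(-3, G)), G)) = Mul(Mul(2, y), Add(-3, Mul(-2, G))) = Mul(2, y, Add(-3, Mul(-2, G))))
Function('U')(F, Y) = Add(1, F, Y)
Pow(Add(Function('U')(Function('d')(2, 6), 5), s), 2) = Pow(Add(Add(1, Mul(-2, 6, Add(3, Mul(2, 2))), 5), -111), 2) = Pow(Add(Add(1, Mul(-2, 6, Add(3, 4)), 5), -111), 2) = Pow(Add(Add(1, Mul(-2, 6, 7), 5), -111), 2) = Pow(Add(Add(1, -84, 5), -111), 2) = Pow(Add(-78, -111), 2) = Pow(-189, 2) = 35721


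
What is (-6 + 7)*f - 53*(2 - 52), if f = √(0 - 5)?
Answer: 2650 + I*√5 ≈ 2650.0 + 2.2361*I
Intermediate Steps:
f = I*√5 (f = √(-5) = I*√5 ≈ 2.2361*I)
(-6 + 7)*f - 53*(2 - 52) = (-6 + 7)*(I*√5) - 53*(2 - 52) = 1*(I*√5) - 53*(-50) = I*√5 + 2650 = 2650 + I*√5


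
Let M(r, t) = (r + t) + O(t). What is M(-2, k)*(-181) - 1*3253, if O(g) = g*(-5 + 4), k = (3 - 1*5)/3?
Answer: -2891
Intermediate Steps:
k = -⅔ (k = (3 - 5)*(⅓) = -2*⅓ = -⅔ ≈ -0.66667)
O(g) = -g (O(g) = g*(-1) = -g)
M(r, t) = r (M(r, t) = (r + t) - t = r)
M(-2, k)*(-181) - 1*3253 = -2*(-181) - 1*3253 = 362 - 3253 = -2891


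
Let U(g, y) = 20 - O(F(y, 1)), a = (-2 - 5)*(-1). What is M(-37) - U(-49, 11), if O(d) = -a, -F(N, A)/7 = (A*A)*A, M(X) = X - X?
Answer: -27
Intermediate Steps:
a = 7 (a = -7*(-1) = 7)
M(X) = 0
F(N, A) = -7*A³ (F(N, A) = -7*A*A*A = -7*A²*A = -7*A³)
O(d) = -7 (O(d) = -1*7 = -7)
U(g, y) = 27 (U(g, y) = 20 - 1*(-7) = 20 + 7 = 27)
M(-37) - U(-49, 11) = 0 - 1*27 = 0 - 27 = -27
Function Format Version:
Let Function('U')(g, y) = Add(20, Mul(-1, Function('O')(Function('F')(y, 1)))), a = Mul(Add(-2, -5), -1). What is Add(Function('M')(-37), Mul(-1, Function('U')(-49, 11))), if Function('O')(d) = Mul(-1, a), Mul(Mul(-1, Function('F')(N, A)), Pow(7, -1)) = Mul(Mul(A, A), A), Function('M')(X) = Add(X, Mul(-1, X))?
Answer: -27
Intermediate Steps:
a = 7 (a = Mul(-7, -1) = 7)
Function('M')(X) = 0
Function('F')(N, A) = Mul(-7, Pow(A, 3)) (Function('F')(N, A) = Mul(-7, Mul(Mul(A, A), A)) = Mul(-7, Mul(Pow(A, 2), A)) = Mul(-7, Pow(A, 3)))
Function('O')(d) = -7 (Function('O')(d) = Mul(-1, 7) = -7)
Function('U')(g, y) = 27 (Function('U')(g, y) = Add(20, Mul(-1, -7)) = Add(20, 7) = 27)
Add(Function('M')(-37), Mul(-1, Function('U')(-49, 11))) = Add(0, Mul(-1, 27)) = Add(0, -27) = -27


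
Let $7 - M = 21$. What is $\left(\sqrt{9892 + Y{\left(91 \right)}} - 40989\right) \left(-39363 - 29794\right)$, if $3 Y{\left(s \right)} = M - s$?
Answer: $2834676273 - 69157 \sqrt{9857} \approx 2.8278 \cdot 10^{9}$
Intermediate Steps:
$M = -14$ ($M = 7 - 21 = -14$)
$Y{\left(s \right)} = - \frac{14}{3} - \frac{s}{3}$ ($Y{\left(s \right)} = \frac{-14 - s}{3} = - \frac{14}{3} - \frac{s}{3}$)
$\left(\sqrt{9892 + Y{\left(91 \right)}} - 40989\right) \left(-39363 - 29794\right) = \left(\sqrt{9892 - 35} - 40989\right) \left(-39363 - 29794\right) = \left(\sqrt{9892 - 35} - 40989\right) \left(-69157\right) = \left(\sqrt{9857} - 40989\right) \left(-69157\right) = \left(-40989 + \sqrt{9857}\right) \left(-69157\right) = 2834676273 - 69157 \sqrt{9857}$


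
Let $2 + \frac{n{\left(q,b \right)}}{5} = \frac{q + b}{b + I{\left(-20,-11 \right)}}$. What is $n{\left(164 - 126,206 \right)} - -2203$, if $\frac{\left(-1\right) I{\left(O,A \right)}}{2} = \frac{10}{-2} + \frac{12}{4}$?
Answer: $\frac{46175}{21} \approx 2198.8$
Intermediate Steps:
$I{\left(O,A \right)} = 4$ ($I{\left(O,A \right)} = - 2 \left(\frac{10}{-2} + \frac{12}{4}\right) = - 2 \left(10 \left(- \frac{1}{2}\right) + 12 \cdot \frac{1}{4}\right) = - 2 \left(-5 + 3\right) = \left(-2\right) \left(-2\right) = 4$)
$n{\left(q,b \right)} = -10 + \frac{5 \left(b + q\right)}{4 + b}$ ($n{\left(q,b \right)} = -10 + 5 \frac{q + b}{b + 4} = -10 + 5 \frac{b + q}{4 + b} = -10 + \frac{5 \left(b + q\right)}{4 + b}$)
$n{\left(164 - 126,206 \right)} - -2203 = \frac{5 \left(-8 + \left(164 - 126\right) - 206\right)}{4 + 206} - -2203 = \frac{5 \left(-8 + \left(164 - 126\right) - 206\right)}{210} + \left(-221 + 2424\right) = 5 \cdot \frac{1}{210} \left(-8 + 38 - 206\right) + 2203 = 5 \cdot \frac{1}{210} \left(-176\right) + 2203 = - \frac{88}{21} + 2203 = \frac{46175}{21}$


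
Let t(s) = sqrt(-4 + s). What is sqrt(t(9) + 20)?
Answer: sqrt(20 + sqrt(5)) ≈ 4.7155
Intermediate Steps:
sqrt(t(9) + 20) = sqrt(sqrt(-4 + 9) + 20) = sqrt(sqrt(5) + 20) = sqrt(20 + sqrt(5))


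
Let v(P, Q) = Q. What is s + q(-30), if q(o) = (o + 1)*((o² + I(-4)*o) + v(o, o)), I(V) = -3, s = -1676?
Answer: -29516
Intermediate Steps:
q(o) = (1 + o)*(o² - 2*o) (q(o) = (o + 1)*((o² - 3*o) + o) = (1 + o)*(o² - 2*o))
s + q(-30) = -1676 - 30*(-2 + (-30)² - 1*(-30)) = -1676 - 30*(-2 + 900 + 30) = -1676 - 30*928 = -1676 - 27840 = -29516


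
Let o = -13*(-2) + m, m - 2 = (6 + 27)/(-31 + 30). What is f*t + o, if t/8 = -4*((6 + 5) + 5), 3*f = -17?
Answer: 8689/3 ≈ 2896.3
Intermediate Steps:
f = -17/3 (f = (⅓)*(-17) = -17/3 ≈ -5.6667)
t = -512 (t = 8*(-4*((6 + 5) + 5)) = 8*(-4*(11 + 5)) = 8*(-4*16) = 8*(-64) = -512)
m = -31 (m = 2 + (6 + 27)/(-31 + 30) = 2 + 33/(-1) = 2 + 33*(-1) = 2 - 33 = -31)
o = -5 (o = -13*(-2) - 31 = 26 - 31 = -5)
f*t + o = -17/3*(-512) - 5 = 8704/3 - 5 = 8689/3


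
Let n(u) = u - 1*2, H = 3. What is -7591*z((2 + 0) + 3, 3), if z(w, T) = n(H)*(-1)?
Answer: 7591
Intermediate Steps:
n(u) = -2 + u (n(u) = u - 2 = -2 + u)
z(w, T) = -1 (z(w, T) = (-2 + 3)*(-1) = 1*(-1) = -1)
-7591*z((2 + 0) + 3, 3) = -7591*(-1) = 7591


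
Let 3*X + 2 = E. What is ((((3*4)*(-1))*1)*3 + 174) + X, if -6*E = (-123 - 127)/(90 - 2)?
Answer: 108893/792 ≈ 137.49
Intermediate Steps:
E = 125/264 (E = -(-123 - 127)/(6*(90 - 2)) = -(-125)/(3*88) = -⅙*(-125/44) = 125/264 ≈ 0.47348)
X = -403/792 (X = -⅔ + (⅓)*(125/264) = -⅔ + 125/792 = -403/792 ≈ -0.50884)
((((3*4)*(-1))*1)*3 + 174) + X = ((((3*4)*(-1))*1)*3 + 174) - 403/792 = (((12*(-1))*1)*3 + 174) - 403/792 = (-12*1*3 + 174) - 403/792 = (-12*3 + 174) - 403/792 = (-36 + 174) - 403/792 = 138 - 403/792 = 108893/792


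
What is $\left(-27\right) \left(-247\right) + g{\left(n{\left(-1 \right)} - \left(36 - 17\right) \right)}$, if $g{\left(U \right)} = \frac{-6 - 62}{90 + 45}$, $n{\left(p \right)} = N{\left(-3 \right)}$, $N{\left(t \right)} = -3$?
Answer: $\frac{900247}{135} \approx 6668.5$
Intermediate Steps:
$n{\left(p \right)} = -3$
$g{\left(U \right)} = - \frac{68}{135}$
$\left(-27\right) \left(-247\right) + g{\left(n{\left(-1 \right)} - \left(36 - 17\right) \right)} = \left(-27\right) \left(-247\right) - \frac{68}{135} = 6669 - \frac{68}{135} = \frac{900247}{135}$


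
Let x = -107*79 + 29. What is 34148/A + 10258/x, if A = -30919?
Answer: -302414927/130230828 ≈ -2.3221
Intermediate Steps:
x = -8424 (x = -8453 + 29 = -8424)
34148/A + 10258/x = 34148/(-30919) + 10258/(-8424) = 34148*(-1/30919) + 10258*(-1/8424) = -34148/30919 - 5129/4212 = -302414927/130230828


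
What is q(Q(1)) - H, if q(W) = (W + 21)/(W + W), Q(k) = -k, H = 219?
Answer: -229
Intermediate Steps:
q(W) = (21 + W)/(2*W) (q(W) = (21 + W)/((2*W)) = (21 + W)*(1/(2*W)) = (21 + W)/(2*W))
q(Q(1)) - H = (21 - 1*1)/(2*((-1*1))) - 1*219 = (½)*(21 - 1)/(-1) - 219 = (½)*(-1)*20 - 219 = -10 - 219 = -229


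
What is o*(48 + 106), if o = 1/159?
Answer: 154/159 ≈ 0.96855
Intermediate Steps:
o = 1/159 ≈ 0.0062893
o*(48 + 106) = (48 + 106)/159 = (1/159)*154 = 154/159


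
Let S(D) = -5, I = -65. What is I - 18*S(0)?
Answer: 25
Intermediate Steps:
I - 18*S(0) = -65 - 18*(-5) = -65 + 90 = 25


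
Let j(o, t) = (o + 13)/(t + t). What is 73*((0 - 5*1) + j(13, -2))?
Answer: -1679/2 ≈ -839.50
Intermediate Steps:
j(o, t) = (13 + o)/(2*t) (j(o, t) = (13 + o)/((2*t)) = (13 + o)*(1/(2*t)) = (13 + o)/(2*t))
73*((0 - 5*1) + j(13, -2)) = 73*((0 - 5*1) + (½)*(13 + 13)/(-2)) = 73*((0 - 5) + (½)*(-½)*26) = 73*(-5 - 13/2) = 73*(-23/2) = -1679/2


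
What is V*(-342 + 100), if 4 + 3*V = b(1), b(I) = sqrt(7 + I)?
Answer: 968/3 - 484*sqrt(2)/3 ≈ 94.507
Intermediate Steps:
V = -4/3 + 2*sqrt(2)/3 (V = -4/3 + sqrt(7 + 1)/3 = -4/3 + sqrt(8)/3 = -4/3 + (2*sqrt(2))/3 = -4/3 + 2*sqrt(2)/3 ≈ -0.39052)
V*(-342 + 100) = (-4/3 + 2*sqrt(2)/3)*(-342 + 100) = (-4/3 + 2*sqrt(2)/3)*(-242) = 968/3 - 484*sqrt(2)/3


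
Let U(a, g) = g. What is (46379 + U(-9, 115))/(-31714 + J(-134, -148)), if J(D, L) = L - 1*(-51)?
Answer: -46494/31811 ≈ -1.4616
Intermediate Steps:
J(D, L) = 51 + L (J(D, L) = L + 51 = 51 + L)
(46379 + U(-9, 115))/(-31714 + J(-134, -148)) = (46379 + 115)/(-31714 + (51 - 148)) = 46494/(-31714 - 97) = 46494/(-31811) = 46494*(-1/31811) = -46494/31811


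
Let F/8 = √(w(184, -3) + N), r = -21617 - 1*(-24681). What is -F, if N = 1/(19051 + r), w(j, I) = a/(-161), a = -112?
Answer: -8*√179990645635/508645 ≈ -6.6727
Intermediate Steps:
w(j, I) = 16/23 (w(j, I) = -112/(-161) = -112*(-1/161) = 16/23)
r = 3064 (r = -21617 + 24681 = 3064)
N = 1/22115 (N = 1/(19051 + 3064) = 1/22115 ≈ 4.5218e-5)
F = 8*√179990645635/508645 (F = 8*√(16/23 + 1/22115) = 8*√(353863/508645) = 8*(√179990645635/508645) = 8*√179990645635/508645 ≈ 6.6727)
-F = -8*√179990645635/508645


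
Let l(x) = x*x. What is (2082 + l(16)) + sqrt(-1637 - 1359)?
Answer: 2338 + 2*I*sqrt(749) ≈ 2338.0 + 54.736*I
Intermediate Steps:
l(x) = x**2
(2082 + l(16)) + sqrt(-1637 - 1359) = (2082 + 16**2) + sqrt(-1637 - 1359) = (2082 + 256) + sqrt(-2996) = 2338 + 2*I*sqrt(749)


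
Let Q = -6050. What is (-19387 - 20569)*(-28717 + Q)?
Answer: 1389150252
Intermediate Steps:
(-19387 - 20569)*(-28717 + Q) = (-19387 - 20569)*(-28717 - 6050) = -39956*(-34767) = 1389150252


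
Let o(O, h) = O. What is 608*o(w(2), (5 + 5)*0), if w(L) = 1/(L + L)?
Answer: 152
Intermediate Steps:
w(L) = 1/(2*L)
608*o(w(2), (5 + 5)*0) = 608*((½)/2) = 608*((½)*(½)) = 608*(¼) = 152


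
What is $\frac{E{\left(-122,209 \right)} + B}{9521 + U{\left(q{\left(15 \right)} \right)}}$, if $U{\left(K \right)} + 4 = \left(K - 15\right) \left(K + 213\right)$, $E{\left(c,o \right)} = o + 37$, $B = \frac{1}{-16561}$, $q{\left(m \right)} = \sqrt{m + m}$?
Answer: $\frac{3234759970}{81090489353} - \frac{403326495 \sqrt{30}}{324361957412} \approx 0.03308$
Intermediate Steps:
$q{\left(m \right)} = \sqrt{2} \sqrt{m}$ ($q{\left(m \right)} = \sqrt{2 m} = \sqrt{2} \sqrt{m}$)
$B = - \frac{1}{16561} \approx -6.0383 \cdot 10^{-5}$
$E{\left(c,o \right)} = 37 + o$
$U{\left(K \right)} = -4 + \left(-15 + K\right) \left(213 + K\right)$ ($U{\left(K \right)} = -4 + \left(K - 15\right) \left(K + 213\right) = -4 + \left(-15 + K\right) \left(213 + K\right)$)
$\frac{E{\left(-122,209 \right)} + B}{9521 + U{\left(q{\left(15 \right)} \right)}} = \frac{\left(37 + 209\right) - \frac{1}{16561}}{9521 + \left(-3199 + \left(\sqrt{2} \sqrt{15}\right)^{2} + 198 \sqrt{2} \sqrt{15}\right)} = \frac{246 - \frac{1}{16561}}{9521 + \left(-3199 + \left(\sqrt{30}\right)^{2} + 198 \sqrt{30}\right)} = \frac{4074005}{16561 \left(9521 + \left(-3199 + 30 + 198 \sqrt{30}\right)\right)} = \frac{4074005}{16561 \left(9521 - \left(3169 - 198 \sqrt{30}\right)\right)} = \frac{4074005}{16561 \left(6352 + 198 \sqrt{30}\right)}$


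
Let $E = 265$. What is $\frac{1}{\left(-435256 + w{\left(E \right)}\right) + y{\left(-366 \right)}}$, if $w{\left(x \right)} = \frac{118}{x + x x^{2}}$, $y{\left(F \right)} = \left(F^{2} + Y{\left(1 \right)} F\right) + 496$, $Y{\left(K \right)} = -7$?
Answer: $- \frac{9304945}{2775125406631} \approx -3.353 \cdot 10^{-6}$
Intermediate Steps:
$y{\left(F \right)} = 496 + F^{2} - 7 F$ ($y{\left(F \right)} = \left(F^{2} - 7 F\right) + 496 = 496 + F^{2} - 7 F$)
$w{\left(x \right)} = \frac{118}{x + x^{3}}$
$\frac{1}{\left(-435256 + w{\left(E \right)}\right) + y{\left(-366 \right)}} = \frac{1}{\left(-435256 + \frac{118}{265 + 265^{3}}\right) + \left(496 + \left(-366\right)^{2} - -2562\right)} = \frac{1}{\left(-435256 + \frac{118}{265 + 18609625}\right) + \left(496 + 133956 + 2562\right)} = \frac{1}{\left(-435256 + \frac{118}{18609890}\right) + 137014} = \frac{1}{\left(-435256 + 118 \cdot \frac{1}{18609890}\right) + 137014} = \frac{1}{\left(-435256 + \frac{59}{9304945}\right) + 137014} = \frac{1}{- \frac{4050033140861}{9304945} + 137014} = \frac{1}{- \frac{2775125406631}{9304945}} = - \frac{9304945}{2775125406631}$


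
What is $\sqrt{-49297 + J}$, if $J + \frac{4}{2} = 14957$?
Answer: $i \sqrt{34342} \approx 185.32 i$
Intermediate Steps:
$J = 14955$ ($J = -2 + 14957 = 14955$)
$\sqrt{-49297 + J} = \sqrt{-49297 + 14955} = \sqrt{-34342} = i \sqrt{34342}$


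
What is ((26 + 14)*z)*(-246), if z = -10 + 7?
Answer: 29520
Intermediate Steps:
z = -3
((26 + 14)*z)*(-246) = ((26 + 14)*(-3))*(-246) = (40*(-3))*(-246) = -120*(-246) = 29520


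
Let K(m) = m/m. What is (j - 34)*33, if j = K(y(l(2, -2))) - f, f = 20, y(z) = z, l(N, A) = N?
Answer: -1749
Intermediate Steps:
K(m) = 1
j = -19 (j = 1 - 1*20 = 1 - 20 = -19)
(j - 34)*33 = (-19 - 34)*33 = -53*33 = -1749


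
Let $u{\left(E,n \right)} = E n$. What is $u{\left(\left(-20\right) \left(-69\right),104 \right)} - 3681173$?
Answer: $-3537653$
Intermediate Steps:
$u{\left(\left(-20\right) \left(-69\right),104 \right)} - 3681173 = \left(-20\right) \left(-69\right) 104 - 3681173 = 1380 \cdot 104 - 3681173 = 143520 - 3681173 = -3537653$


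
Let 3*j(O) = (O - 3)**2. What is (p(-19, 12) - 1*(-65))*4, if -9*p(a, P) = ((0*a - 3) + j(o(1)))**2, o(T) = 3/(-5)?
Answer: 162016/625 ≈ 259.23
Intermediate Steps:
o(T) = -3/5 (o(T) = 3*(-1/5) = -3/5)
j(O) = (-3 + O)**2/3 (j(O) = (O - 3)**2/3 = (-3 + O)**2/3)
p(a, P) = -121/625 (p(a, P) = -((0*a - 3) + (-3 - 3/5)**2/3)**2/9 = -((0 - 3) + (-18/5)**2/3)**2/9 = -(-3 + (1/3)*(324/25))**2/9 = -(-3 + 108/25)**2/9 = -(33/25)**2/9 = -1/9*1089/625 = -121/625)
(p(-19, 12) - 1*(-65))*4 = (-121/625 - 1*(-65))*4 = (-121/625 + 65)*4 = (40504/625)*4 = 162016/625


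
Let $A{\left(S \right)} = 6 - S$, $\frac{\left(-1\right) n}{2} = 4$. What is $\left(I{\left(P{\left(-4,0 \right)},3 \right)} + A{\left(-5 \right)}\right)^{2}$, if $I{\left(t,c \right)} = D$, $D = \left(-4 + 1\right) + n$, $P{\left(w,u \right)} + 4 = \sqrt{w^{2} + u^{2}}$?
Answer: $0$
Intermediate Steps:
$n = -8$ ($n = \left(-2\right) 4 = -8$)
$P{\left(w,u \right)} = -4 + \sqrt{u^{2} + w^{2}}$ ($P{\left(w,u \right)} = -4 + \sqrt{w^{2} + u^{2}} = -4 + \sqrt{u^{2} + w^{2}}$)
$D = -11$ ($D = \left(-4 + 1\right) - 8 = -3 - 8 = -11$)
$I{\left(t,c \right)} = -11$
$\left(I{\left(P{\left(-4,0 \right)},3 \right)} + A{\left(-5 \right)}\right)^{2} = \left(-11 + \left(6 - -5\right)\right)^{2} = \left(-11 + \left(6 + 5\right)\right)^{2} = \left(-11 + 11\right)^{2} = 0^{2} = 0$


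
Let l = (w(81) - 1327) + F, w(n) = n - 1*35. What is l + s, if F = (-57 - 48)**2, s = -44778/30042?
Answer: 48780745/5007 ≈ 9742.5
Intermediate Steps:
s = -7463/5007 (s = -44778*1/30042 = -7463/5007 ≈ -1.4905)
F = 11025 (F = (-105)**2 = 11025)
w(n) = -35 + n (w(n) = n - 35 = -35 + n)
l = 9744 (l = ((-35 + 81) - 1327) + 11025 = (46 - 1327) + 11025 = -1281 + 11025 = 9744)
l + s = 9744 - 7463/5007 = 48780745/5007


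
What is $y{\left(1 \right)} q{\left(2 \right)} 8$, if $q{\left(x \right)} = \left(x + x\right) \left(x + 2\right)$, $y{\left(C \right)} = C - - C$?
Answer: $256$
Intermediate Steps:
$y{\left(C \right)} = 2 C$ ($y{\left(C \right)} = C + C = 2 C$)
$q{\left(x \right)} = 2 x \left(2 + x\right)$
$y{\left(1 \right)} q{\left(2 \right)} 8 = 2 \cdot 1 \cdot 2 \cdot 2 \left(2 + 2\right) 8 = 2 \cdot 2 \cdot 2 \cdot 4 \cdot 8 = 2 \cdot 16 \cdot 8 = 32 \cdot 8 = 256$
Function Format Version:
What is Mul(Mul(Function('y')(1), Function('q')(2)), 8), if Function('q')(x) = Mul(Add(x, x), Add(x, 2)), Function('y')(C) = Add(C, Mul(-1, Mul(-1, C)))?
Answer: 256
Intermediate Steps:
Function('y')(C) = Mul(2, C) (Function('y')(C) = Add(C, C) = Mul(2, C))
Function('q')(x) = Mul(2, x, Add(2, x)) (Function('q')(x) = Mul(Mul(2, x), Add(2, x)) = Mul(2, x, Add(2, x)))
Mul(Mul(Function('y')(1), Function('q')(2)), 8) = Mul(Mul(Mul(2, 1), Mul(2, 2, Add(2, 2))), 8) = Mul(Mul(2, Mul(2, 2, 4)), 8) = Mul(Mul(2, 16), 8) = Mul(32, 8) = 256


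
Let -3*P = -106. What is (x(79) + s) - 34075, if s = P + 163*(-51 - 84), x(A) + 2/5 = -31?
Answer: -841141/15 ≈ -56076.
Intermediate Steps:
x(A) = -157/5 (x(A) = -⅖ - 31 = -157/5)
P = 106/3 (P = -⅓*(-106) = 106/3 ≈ 35.333)
s = -65909/3 (s = 106/3 + 163*(-51 - 84) = 106/3 + 163*(-135) = 106/3 - 22005 = -65909/3 ≈ -21970.)
(x(79) + s) - 34075 = (-157/5 - 65909/3) - 34075 = -330016/15 - 34075 = -841141/15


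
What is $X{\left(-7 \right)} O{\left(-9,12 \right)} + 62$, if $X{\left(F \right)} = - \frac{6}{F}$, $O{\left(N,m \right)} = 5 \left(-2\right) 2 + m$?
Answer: $\frac{386}{7} \approx 55.143$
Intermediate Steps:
$O{\left(N,m \right)} = -20 + m$ ($O{\left(N,m \right)} = \left(-10\right) 2 + m = -20 + m$)
$X{\left(-7 \right)} O{\left(-9,12 \right)} + 62 = - \frac{6}{-7} \left(-20 + 12\right) + 62 = \left(-6\right) \left(- \frac{1}{7}\right) \left(-8\right) + 62 = \frac{6}{7} \left(-8\right) + 62 = - \frac{48}{7} + 62 = \frac{386}{7}$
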